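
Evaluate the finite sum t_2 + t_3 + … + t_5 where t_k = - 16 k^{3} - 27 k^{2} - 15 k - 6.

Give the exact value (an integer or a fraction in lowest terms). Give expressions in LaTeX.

r(k) = (16*k**3 + 75*k**2 + 117*k + 64)/(16*k**3 + 27*k**2 + 15*k + 6) after simplifying.
So A=1 and B=1, with C=k**3 + 27*k**2/16 + 15*k/16 + 3/8.
f must satisfy (1)·f(k+1) − (1)·f(k) = k**3 + 27*k**2/16 + 15*k/16 + 3/8.
Bound: deg f ≤ 4.
Match coefficients ⇒ f(k) = k*(4*k**3 + k**2 - 2*k + 3)/16.
Get s_k = R·t_k = k*(-4*k**3 - k**2 + 2*k - 3) with R(k) = B(k−1)f(k)/C(k) = k*(4*k**3 + k**2 - 2*k + 3)/(16*k**3 + 27*k**2 + 15*k + 6).
s_(k+1) − s_k = -16*k**3 - 27*k**2 - 15*k - 6 = t_k.
Σ_(k=2)^(5) t_k = s_(6) − s_(2) = -5346 − (-70) = -5276.

Σ = -5276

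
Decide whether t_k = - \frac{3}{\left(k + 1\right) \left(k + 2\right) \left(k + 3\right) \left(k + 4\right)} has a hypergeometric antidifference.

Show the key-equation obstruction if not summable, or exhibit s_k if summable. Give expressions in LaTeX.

Step 1: r(k) = (k + 1)/(k + 5).
Factor: A=k + 1; B=k + 5; C=1.
f must satisfy (k + 1)·f(k+1) − (k + 4)·f(k) = 1.
From deg A=1, deg B=1, deg C=0: d=3.
A polynomial solution: f(k) = k*(k**2 + 6*k + 11)/18.
Certificate R = B(k−1)f/C = k*(k + 4)*(k**2 + 6*k + 11)/18 gives s_k = k*(-k**2 - 6*k - 11)/(6*(k + 1)*(k + 2)*(k + 3)).
s_(k+1) − s_k = -3/(k**4 + 10*k**3 + 35*k**2 + 50*k + 24) = t_k.

Yes. s_k = \frac{k \left(- k^{2} - 6 k - 11\right)}{6 \left(k + 1\right) \left(k + 2\right) \left(k + 3\right)}.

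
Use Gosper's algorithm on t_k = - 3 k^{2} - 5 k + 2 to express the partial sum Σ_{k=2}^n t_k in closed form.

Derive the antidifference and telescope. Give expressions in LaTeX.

S(n) = - n^{3} - 4 n^{2} - n + 6

The ratio is (3*k**2 + 11*k + 6)/(3*k**2 + 5*k - 2).
Factor: A=1; B=1; C=k**2 + 5*k/3 - 2/3.
Solve (1)·f(k+1) − (1)·f(k) = k**2 + 5*k/3 - 2/3.
Degrees (0,0,2) ⇒ d ≤ 3.
A polynomial solution: f(k) = k*(k**2 + k - 4)/3.
Then R = B(k−1)f/C = k*(k**2 + k - 4)/((k + 2)*(3*k - 1)), so s_k = R(k)·t_k = k*(-k**2 - k + 4).
Check: Δs_k = -3*k**2 - 5*k + 2. ✓
s_(n+1) = -n**3 - 4*n**2 - n + 2 and s_(2) = -4, so S(n) = -n**3 - 4*n**2 - n + 6.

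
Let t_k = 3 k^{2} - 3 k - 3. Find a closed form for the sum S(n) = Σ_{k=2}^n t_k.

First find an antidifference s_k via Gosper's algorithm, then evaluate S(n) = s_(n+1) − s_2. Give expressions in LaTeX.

t_(k+1)/t_k = (k**2 + k - 1)/(k**2 - k - 1).
A = 1, B = 1, C = k**2 - k - 1.
f must satisfy (1)·f(k+1) − (1)·f(k) = k**2 - k - 1.
d = 3 from the (0,0,2) case.
Solving with deg f ≤ 3: f(k) = k*(k**2 - 3*k - 1)/3.
Get s_k = R·t_k = k*(k**2 - 3*k - 1) with R(k) = B(k−1)f(k)/C(k) = k*(k**2 - 3*k - 1)/(3*(k**2 - k - 1)).
s_(k+1) − s_k = 3*k**2 - 3*k - 3 = t_k.
s_(n+1) = n**3 - 4*n - 3 and s_(2) = -6, so S(n) = n**3 - 4*n + 3.

S(n) = n^{3} - 4 n + 3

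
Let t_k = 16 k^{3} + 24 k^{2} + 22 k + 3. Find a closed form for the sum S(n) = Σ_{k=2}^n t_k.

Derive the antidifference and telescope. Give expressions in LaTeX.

Compute t_(k+1)/t_k: get (16*k**3 + 72*k**2 + 118*k + 65)/(16*k**3 + 24*k**2 + 22*k + 3).
So A=1 and B=1, with C=k**3 + 3*k**2/2 + 11*k/8 + 3/16.
Set up (1)·f(k+1) − (1)·f(k) − (k**3 + 3*k**2/2 + 11*k/8 + 3/16) = 0.
d = 4 from the (0,0,3) case.
Solve for f: f(k) = k*(4*k**3 + 3*k - 4)/16 (degree 4 ≤ 4).
Certificate R = B(k−1)f/C = k*(4*k**3 + 3*k - 4)/(16*k**3 + 24*k**2 + 22*k + 3) gives s_k = k*(4*k**3 + 3*k - 4).
Verify: 16*k**3 + 24*k**2 + 22*k + 3 matches t_k.
Σ_(k=2)^n t_k = s_(n+1) − s_(2) = (4*n**4 + 16*n**3 + 27*n**2 + 18*n + 3) − (68), i.e. 4*n**4 + 16*n**3 + 27*n**2 + 18*n - 65.

S(n) = 4 n^{4} + 16 n^{3} + 27 n^{2} + 18 n - 65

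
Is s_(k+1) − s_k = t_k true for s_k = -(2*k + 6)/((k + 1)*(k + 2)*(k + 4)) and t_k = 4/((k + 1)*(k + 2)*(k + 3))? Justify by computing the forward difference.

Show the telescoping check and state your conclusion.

Invalid: residual 2*(-3*k - 11)/(k**5 + 15*k**4 + 85*k**3 + 225*k**2 + 274*k + 120) ≠ 0.

s_(k+1) = 2*(-k - 4)/((k + 2)*(k + 3)*(k + 5))
s_(k+1) − s_k = 2*(2*k**2 + 15*k + 29)/(k**5 + 15*k**4 + 85*k**3 + 225*k**2 + 274*k + 120)
(s_(k+1) − s_k) − t_k = 2*(-3*k - 11)/(k**5 + 15*k**4 + 85*k**3 + 225*k**2 + 274*k + 120)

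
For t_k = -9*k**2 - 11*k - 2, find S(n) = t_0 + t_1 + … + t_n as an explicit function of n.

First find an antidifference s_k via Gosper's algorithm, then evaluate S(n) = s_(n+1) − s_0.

S(n) = -3*n**3 - 10*n**2 - 9*n - 2

t_(k+1)/t_k = (9*k**2 + 29*k + 22)/(9*k**2 + 11*k + 2).
Factor: A=1; B=1; C=k**2 + 11*k/9 + 2/9.
Need (1)·f(k+1) − (1)·f(k) = k**2 + 11*k/9 + 2/9.
d = 3 from the (0,0,2) case.
Match coefficients ⇒ f(k) = k*(k + 1)*(3*k - 2)/9.
So s_k = (B(k−1)f/C)·t_k = (k*(3*k - 2)/(9*k + 2))·t_k = k*(-3*k**2 - k + 2).
Δs = -9*k**2 - 11*k - 2, as required.
s_(n+1) = -3*n**3 - 10*n**2 - 9*n - 2 and s_(0) = 0, so S(n) = -3*n**3 - 10*n**2 - 9*n - 2.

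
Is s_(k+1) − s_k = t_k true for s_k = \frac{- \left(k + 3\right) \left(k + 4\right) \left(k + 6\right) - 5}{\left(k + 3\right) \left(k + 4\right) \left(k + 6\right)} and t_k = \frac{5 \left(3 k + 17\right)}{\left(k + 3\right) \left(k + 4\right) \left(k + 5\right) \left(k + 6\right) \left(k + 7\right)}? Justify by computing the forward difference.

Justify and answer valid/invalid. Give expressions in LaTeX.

s_(k+1) = (-(k + 4)*(k + 5)*(k + 7) - 5)/((k + 4)*(k + 5)*(k + 7))
s_(k+1) − s_k = 5*(3*k + 17)/(k**5 + 25*k**4 + 245*k**3 + 1175*k**2 + 2754*k + 2520)
(s_(k+1) − s_k) − t_k = 0

Valid: the claim telescopes to t_k.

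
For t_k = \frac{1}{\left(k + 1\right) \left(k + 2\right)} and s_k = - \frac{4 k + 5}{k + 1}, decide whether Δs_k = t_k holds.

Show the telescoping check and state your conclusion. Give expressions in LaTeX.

valid (s_(k+1) − s_k reduces to t_k)

s_(k+1) = (-4*k - 9)/(k + 2)
s_(k+1) − s_k = 1/(k**2 + 3*k + 2)
(s_(k+1) − s_k) − t_k = 0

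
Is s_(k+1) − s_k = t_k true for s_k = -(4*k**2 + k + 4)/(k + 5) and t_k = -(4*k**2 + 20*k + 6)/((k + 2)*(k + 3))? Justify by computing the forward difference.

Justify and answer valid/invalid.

Invalid: residual 27*(3*k**2 + 11*k + 2)/(k**4 + 16*k**3 + 91*k**2 + 216*k + 180) ≠ 0.

s_(k+1) = (-k - 4*(k + 1)**2 - 5)/(k + 6)
s_(k+1) − s_k = (-4*k**2 - 44*k - 21)/(k**2 + 11*k + 30)
(s_(k+1) − s_k) − t_k = 27*(3*k**2 + 11*k + 2)/(k**4 + 16*k**3 + 91*k**2 + 216*k + 180)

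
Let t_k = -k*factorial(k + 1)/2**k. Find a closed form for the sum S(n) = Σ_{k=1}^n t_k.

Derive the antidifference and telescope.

S(n) = 2 - factorial(n + 2)/2**n

t_(k+1)/t_k = (k + 1)*(k + 2)/(2*k).
Factor: A=k/2 + 1; B=1; C=k.
Set up (k/2 + 1)·f(k+1) − (1)·f(k) − (k) = 0.
deg f ≤ 0 (via 1,0,1).
Match coefficients ⇒ f(k) = 2.
Certificate R = B(k−1)f/C = 2/k gives s_k = -2**(1 - k)*factorial(k + 1).
s_(k+1) − s_k = -k*factorial(k + 1)/2**k = t_k.
Telescope: S(n) = s_(n+1) − s_(1) = -factorial(n + 2)/2**n − (-2) = 2 - factorial(n + 2)/2**n.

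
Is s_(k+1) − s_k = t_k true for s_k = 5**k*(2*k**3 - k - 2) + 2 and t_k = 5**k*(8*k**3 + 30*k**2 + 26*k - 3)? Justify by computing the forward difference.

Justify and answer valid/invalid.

Valid — Δs_k = t_k.

s_(k+1) = 5**(k + 1)*(-k + 2*(k + 1)**3 - 3) + 2
s_(k+1) − s_k = 5**k*(8*k**3 + 30*k**2 + 26*k - 3)
(s_(k+1) − s_k) − t_k = 0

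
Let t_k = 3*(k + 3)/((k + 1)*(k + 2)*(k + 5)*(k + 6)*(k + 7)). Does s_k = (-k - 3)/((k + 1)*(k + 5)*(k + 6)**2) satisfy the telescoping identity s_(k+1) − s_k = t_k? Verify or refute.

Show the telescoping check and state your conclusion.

s_(k+1) = (-k - 4)/((k + 2)*(k + 6)*(k + 7)**2)
s_(k+1) − s_k = (-(k + 1)*(k + 4)*(k + 5)*(k + 6) + (k + 2)*(k + 3)*(k + 7)**2)/((k + 1)*(k + 2)*(k + 5)*(k + 6)**2*(k + 7)**2)
(s_(k+1) − s_k) − t_k = 12*(-k**2 - 9*k - 17)/(k**7 + 34*k**6 + 478*k**5 + 3568*k**4 + 15061*k**3 + 35206*k**2 + 40908*k + 17640)

Invalid: residual 12*(-k**2 - 9*k - 17)/(k**7 + 34*k**6 + 478*k**5 + 3568*k**4 + 15061*k**3 + 35206*k**2 + 40908*k + 17640) ≠ 0.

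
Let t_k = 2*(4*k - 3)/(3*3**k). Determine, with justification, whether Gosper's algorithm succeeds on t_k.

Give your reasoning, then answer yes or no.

Yes. s_k = (1 - 4*k)/3**k.

Compute t_(k+1)/t_k: get (4*k + 1)/(3*(4*k - 3)).
So A=1/3 and B=1, with C=k - 3/4.
Key eq: (1/3)·f(k+1) = (1)·f(k) + (k - 3/4).
From deg A=0, deg B=0, deg C=1: d=1.
A polynomial solution: f(k) = -3*(4*k - 1)/8.
R(k) = B(k−1)·f(k)/C(k) = -3*(4*k - 1)/(2*(4*k - 3)); s_k = R·t_k = (1 - 4*k)/3**k.
Check: Δs_k = 2*(4*k - 3)/(3*3**k). ✓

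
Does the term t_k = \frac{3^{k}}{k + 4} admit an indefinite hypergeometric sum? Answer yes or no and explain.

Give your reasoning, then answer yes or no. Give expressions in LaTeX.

Ratio r(k) = 3*(k + 4)/(k + 5).
A = 3*k + 12, B = k + 5, C = 1.
Solve (3*k + 12)·f(k+1) − (k + 4)·f(k) = 1.
deg f ≤ -1 (via 1,1,0).
d = -1 < 0 ⇒ no nonzero polynomial f; not summable.

No; the degree bound rules out any f.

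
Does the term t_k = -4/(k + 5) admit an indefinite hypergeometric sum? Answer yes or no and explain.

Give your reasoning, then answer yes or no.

Compute t_(k+1)/t_k: get (k + 5)/(k + 6).
Factor: A=k + 5; B=k + 6; C=1.
Solve (k + 5)·f(k+1) − (k + 5)·f(k) = 1.
deg f ≤ 0 (via 1,1,0).
f = c0 ⇒ A·f(k+1) − B(k−1)·f(k) − C = -1. The system {-1 = 0} is inconsistent; no antidifference.

No — key equation has no polynomial f.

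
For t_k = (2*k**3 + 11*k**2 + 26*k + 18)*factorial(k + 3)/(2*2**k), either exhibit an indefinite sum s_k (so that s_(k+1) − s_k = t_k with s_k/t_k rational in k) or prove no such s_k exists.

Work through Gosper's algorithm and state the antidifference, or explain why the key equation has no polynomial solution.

s_k = (2*k**2 + 3*k - 1)*factorial(k + 3)/2**k

Compute t_(k+1)/t_k: get (2*k**4 + 25*k**3 + 122*k**2 + 273*k + 228)/(2*(2*k**3 + 11*k**2 + 26*k + 18)).
Factor: A=k/2 + 2; B=1; C=k**3 + 11*k**2/2 + 13*k + 9.
Set up (k/2 + 2)·f(k+1) − (1)·f(k) − (k**3 + 11*k**2/2 + 13*k + 9) = 0.
Bound: deg f ≤ 2.
Solving with deg f ≤ 2: f(k) = 2*k**2 + 3*k - 1.
R(k) = B(k−1)·f(k)/C(k) = 2*(2*k**2 + 3*k - 1)/(2*k**3 + 11*k**2 + 26*k + 18); s_k = R·t_k = (2*k**2 + 3*k - 1)*factorial(k + 3)/2**k.
Verify: (2*k**3 + 11*k**2 + 26*k + 18)*factorial(k + 3)/(2*2**k) matches t_k.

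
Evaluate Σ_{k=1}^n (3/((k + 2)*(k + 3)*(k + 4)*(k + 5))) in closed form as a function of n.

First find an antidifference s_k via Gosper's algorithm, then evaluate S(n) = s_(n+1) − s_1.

S(n) = n*(n**2 + 12*n + 47)/(60*(n**3 + 12*n**2 + 47*n + 60))

Compute t_(k+1)/t_k: get (k + 2)/(k + 6).
Normal form (A,B,C) = (k + 2, k + 6, 1).
Key eq: (k + 2)·f(k+1) = (k + 5)·f(k) + (1).
Bound: deg f ≤ 3.
Match coefficients ⇒ f(k) = k*(k**2 + 9*k + 26)/72.
Certificate R = B(k−1)f/C = k*(k + 5)*(k**2 + 9*k + 26)/72 gives s_k = k*(k**2 + 9*k + 26)/(24*(k + 2)*(k + 3)*(k + 4)).
Verify: 3/(k**4 + 14*k**3 + 71*k**2 + 154*k + 120) matches t_k.
Σ_(k=1)^n t_k = s_(n+1) − s_(1) = ((n**3 + 12*n**2 + 47*n + 36)/(24*(n**3 + 12*n**2 + 47*n + 60))) − (1/40), i.e. n*(n**2 + 12*n + 47)/(60*(n**3 + 12*n**2 + 47*n + 60)).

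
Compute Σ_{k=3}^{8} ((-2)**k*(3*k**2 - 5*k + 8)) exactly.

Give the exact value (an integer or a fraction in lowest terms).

Σ = 29664

Step 1: r(k) = 2*(5*k - 3*(k + 1)**2 - 3)/(3*k**2 - 5*k + 8).
Normal form (A,B,C) = (-2, 1, k**2 - 5*k/3 + 8/3).
Key eq: (-2)·f(k+1) = (1)·f(k) + (k**2 - 5*k/3 + 8/3).
From deg A=0, deg B=0, deg C=2: d=2.
Solving with deg f ≤ 2: f(k) = -(k**2 - 3*k + 4)/3.
Get s_k = R·t_k = (-2)**k*(-k**2 + 3*k - 4) with R(k) = B(k−1)f(k)/C(k) = -(k**2 - 3*k + 4)/(3*k**2 - 5*k + 8).
Δs = (-2)**k*(3*k**2 - 5*k + 8), as required.
Sum = s_(9) − s_(3); s_(9) = 29696, s_(3) = 32 ⇒ 29664.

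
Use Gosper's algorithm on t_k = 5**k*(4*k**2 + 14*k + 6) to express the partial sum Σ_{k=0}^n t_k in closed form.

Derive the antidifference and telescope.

Ratio r(k) = 5*(2*k**2 + 11*k + 12)/(2*k**2 + 7*k + 3).
Gosper form: A/B · C(k+1)/C(k) with A=5, B=1, C=k**2 + 7*k/2 + 3/2.
Set up (5)·f(k+1) − (1)·f(k) − (k**2 + 7*k/2 + 3/2) = 0.
Degrees (0,0,2) ⇒ d ≤ 2.
Match coefficients ⇒ f(k) = (k**2 + k - 1)/4.
Then R = B(k−1)f/C = (k**2 + k - 1)/(2*(k + 3)*(2*k + 1)), so s_k = R(k)·t_k = 5**k*(k**2 + k - 1).
Verify: 5**k*(4*k**2 + 14*k + 6) matches t_k.
Telescope: S(n) = s_(n+1) − s_(0) = 5**(n + 1)*(n**2 + 3*n + 1) − (-1) = 5*5**n*n**2 + 15*5**n*n + 5*5**n + 1.

S(n) = 5*5**n*n**2 + 15*5**n*n + 5*5**n + 1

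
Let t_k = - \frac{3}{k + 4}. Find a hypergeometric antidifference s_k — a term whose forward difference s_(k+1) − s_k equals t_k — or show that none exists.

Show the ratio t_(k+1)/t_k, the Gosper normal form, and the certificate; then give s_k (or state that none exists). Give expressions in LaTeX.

The ratio is (k + 4)/(k + 5).
Factor: A=k + 4; B=k + 5; C=1.
Need (k + 4)·f(k+1) − (k + 4)·f(k) = 1.
Degrees (1,1,0) ⇒ d ≤ 0.
Put f(k) = c0: A·f(k+1) − B(k−1)·f(k) − C = -1; need -1 = 0 — inconsistent ⇒ no f, not summable.

none — t_k is not Gosper-summable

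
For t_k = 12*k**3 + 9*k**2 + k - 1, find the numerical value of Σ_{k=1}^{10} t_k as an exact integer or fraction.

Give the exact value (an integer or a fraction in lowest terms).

Σ = 39810

Ratio r(k) = (k + 12*(k + 1)**3 + 9*(k + 1)**2)/(12*k**3 + 9*k**2 + k - 1).
Normal form (A,B,C) = (1, 1, k**3 + 3*k**2/4 + k/12 - 1/12).
Need (1)·f(k+1) − (1)·f(k) = k**3 + 3*k**2/4 + k/12 - 1/12.
Bound: deg f ≤ 4.
Solving with deg f ≤ 4: f(k) = k**2*(3*k**2 - 3*k - 1)/12.
Get s_k = R·t_k = k**2*(3*k**2 - 3*k - 1) with R(k) = B(k−1)f(k)/C(k) = k**2*(3*k**2 - 3*k - 1)/((4*k - 1)*(3*k**2 + 3*k + 1)).
s_(k+1) − s_k = 12*k**3 + 9*k**2 + k - 1 = t_k.
Telescoping: Σ = s_(11) − s_(1) = 39809 − (-1) = 39810.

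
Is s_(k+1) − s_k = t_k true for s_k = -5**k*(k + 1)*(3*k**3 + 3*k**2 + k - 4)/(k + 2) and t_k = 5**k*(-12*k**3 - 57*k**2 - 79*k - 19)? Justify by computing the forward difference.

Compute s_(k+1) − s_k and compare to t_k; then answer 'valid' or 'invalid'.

Invalid: residual 5**k*(12*k**4 + 78*k**3 + 190*k**2 + 176*k + 42)/(k**2 + 5*k + 6) ≠ 0.

s_(k+1) = -5**(k + 1)*(k + 2)*(k + 3*(k + 1)**3 + 3*(k + 1)**2 - 3)/(k + 3)
s_(k+1) − s_k = 5**k*(-12*k**5 - 105*k**4 - 358*k**3 - 566*k**2 - 393*k - 72)/(k**2 + 5*k + 6)
(s_(k+1) − s_k) − t_k = 5**k*(12*k**4 + 78*k**3 + 190*k**2 + 176*k + 42)/(k**2 + 5*k + 6)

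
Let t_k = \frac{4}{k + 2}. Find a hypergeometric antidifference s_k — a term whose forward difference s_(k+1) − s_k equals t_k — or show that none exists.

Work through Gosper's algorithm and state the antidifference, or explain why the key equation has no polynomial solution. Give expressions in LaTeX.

Ratio r(k) = (k + 2)/(k + 3).
Gosper form: A/B · C(k+1)/C(k) with A=k + 2, B=k + 3, C=1.
Need (k + 2)·f(k+1) − (k + 2)·f(k) = 1.
From deg A=1, deg B=1, deg C=0: d=0.
Generic f = c0 gives residual -1; -1 = 0 cannot hold, so t_k is not Gosper-summable.

not Gosper-summable; s_k does not exist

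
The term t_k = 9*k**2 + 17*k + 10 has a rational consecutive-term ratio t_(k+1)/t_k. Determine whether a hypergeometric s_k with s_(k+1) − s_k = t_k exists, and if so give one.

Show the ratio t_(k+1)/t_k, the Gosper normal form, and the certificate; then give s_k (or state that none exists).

r(k) = (9*k**2 + 35*k + 36)/(9*k**2 + 17*k + 10) after simplifying.
Normal form (A,B,C) = (1, 1, k**2 + 17*k/9 + 10/9).
f must satisfy (1)·f(k+1) − (1)·f(k) = k**2 + 17*k/9 + 10/9.
Degrees (0,0,2) ⇒ d ≤ 3.
Coefficient equations give f(k) = k*(3*k**2 + 4*k + 3)/9.
Certificate R = B(k−1)f/C = k*(3*k**2 + 4*k + 3)/(9*k**2 + 17*k + 10) gives s_k = k*(3*k**2 + 4*k + 3).
Verify: 9*k**2 + 17*k + 10 matches t_k.

s_k = k*(3*k**2 + 4*k + 3)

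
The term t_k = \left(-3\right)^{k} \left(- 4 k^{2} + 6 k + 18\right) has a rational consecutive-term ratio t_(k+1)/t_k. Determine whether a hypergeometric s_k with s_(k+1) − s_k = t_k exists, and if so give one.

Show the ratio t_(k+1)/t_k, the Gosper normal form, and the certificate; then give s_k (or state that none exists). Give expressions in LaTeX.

s_k = \left(-3\right)^{k} \left(k^{2} - 3 k - 3\right)

t_(k+1)/t_k = 3*(-2*k**2 - k + 10)/(2*k**2 - 3*k - 9).
So A=-3 and B=1, with C=k**2 - 3*k/2 - 9/2.
f must satisfy (-3)·f(k+1) − (1)·f(k) = k**2 - 3*k/2 - 9/2.
Bound: deg f ≤ 2.
Match coefficients ⇒ f(k) = -(k**2 - 3*k - 3)/4.
Get s_k = R·t_k = (-3)**k*(k**2 - 3*k - 3) with R(k) = B(k−1)f(k)/C(k) = -(k**2 - 3*k - 3)/(2*(k - 3)*(2*k + 3)).
Verify: (-3)**k*(-4*k**2 + 6*k + 18) matches t_k.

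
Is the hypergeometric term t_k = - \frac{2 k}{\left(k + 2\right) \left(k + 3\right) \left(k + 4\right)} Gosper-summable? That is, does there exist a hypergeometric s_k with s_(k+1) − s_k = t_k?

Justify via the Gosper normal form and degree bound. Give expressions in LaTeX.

r(k) = (k + 1)*(k + 2)/(k*(k + 5)) after simplifying.
A = k + 2, B = k + 5, C = k.
Solve (k + 2)·f(k+1) − (k + 4)·f(k) = k.
Degrees (1,1,1) ⇒ d ≤ 2.
Coefficient equations give f(k) = k*(k - 1)/6.
Certificate R = B(k−1)f/C = (k - 1)*(k + 4)/6 gives s_k = k*(1 - k)/(3*(k + 2)*(k + 3)).
s_(k+1) − s_k = -2*k/(k**3 + 9*k**2 + 26*k + 24) = t_k.

Yes. s_k = \frac{k \left(1 - k\right)}{3 \left(k + 2\right) \left(k + 3\right)}.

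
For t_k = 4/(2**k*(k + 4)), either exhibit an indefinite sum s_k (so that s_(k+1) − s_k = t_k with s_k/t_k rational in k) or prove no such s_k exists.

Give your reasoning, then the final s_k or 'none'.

not Gosper-summable; s_k does not exist

t_(k+1)/t_k = (k + 4)/(2*(k + 5)).
So A=k/2 + 2 and B=k + 5, with C=1.
Solve (k/2 + 2)·f(k+1) − (k + 4)·f(k) = 1.
Bound: deg f ≤ -1.
d = -1 < 0 ⇒ no nonzero polynomial f; not summable.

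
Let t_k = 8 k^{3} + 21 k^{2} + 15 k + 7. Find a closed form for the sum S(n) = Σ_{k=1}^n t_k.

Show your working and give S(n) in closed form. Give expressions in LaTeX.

r(k) = (8*k**3 + 45*k**2 + 81*k + 51)/(8*k**3 + 21*k**2 + 15*k + 7) after simplifying.
Gosper form: A/B · C(k+1)/C(k) with A=1, B=1, C=k**3 + 21*k**2/8 + 15*k/8 + 7/8.
Need (1)·f(k+1) − (1)·f(k) = k**3 + 21*k**2/8 + 15*k/8 + 7/8.
Bound: deg f ≤ 4.
Solve for f: f(k) = k*(2*k**3 + 3*k**2 - k + 3)/8 (degree 4 ≤ 4).
R(k) = B(k−1)·f(k)/C(k) = k*(2*k**3 + 3*k**2 - k + 3)/(8*k**3 + 21*k**2 + 15*k + 7); s_k = R·t_k = k*(2*k**3 + 3*k**2 - k + 3).
Δs = 8*k**3 + 21*k**2 + 15*k + 7, as required.
Σ_(k=1)^n t_k = s_(n+1) − s_(1) = (2*n**4 + 11*n**3 + 20*n**2 + 18*n + 7) − (7), i.e. n*(2*n**3 + 11*n**2 + 20*n + 18).

S(n) = n \left(2 n^{3} + 11 n^{2} + 20 n + 18\right)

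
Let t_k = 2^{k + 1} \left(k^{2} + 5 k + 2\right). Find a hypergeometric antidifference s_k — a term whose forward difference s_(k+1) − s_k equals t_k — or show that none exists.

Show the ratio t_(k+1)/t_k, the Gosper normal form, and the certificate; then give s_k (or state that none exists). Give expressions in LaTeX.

s_k = 2^{k + 1} \left(k^{2} + k - 2\right)

r(k) = 2*(k**2 + 7*k + 8)/(k**2 + 5*k + 2) after simplifying.
Factor: A=2; B=1; C=k**2 + 5*k + 2.
Need (2)·f(k+1) − (1)·f(k) = k**2 + 5*k + 2.
Degrees (0,0,2) ⇒ d ≤ 2.
Match coefficients ⇒ f(k) = (k - 1)*(k + 2).
Then R = B(k−1)f/C = (k - 1)*(k + 2)/(k**2 + 5*k + 2), so s_k = R(k)·t_k = 2**(k + 1)*(k**2 + k - 2).
s_(k+1) − s_k = 2**(k + 1)*(k**2 + 5*k + 2) = t_k.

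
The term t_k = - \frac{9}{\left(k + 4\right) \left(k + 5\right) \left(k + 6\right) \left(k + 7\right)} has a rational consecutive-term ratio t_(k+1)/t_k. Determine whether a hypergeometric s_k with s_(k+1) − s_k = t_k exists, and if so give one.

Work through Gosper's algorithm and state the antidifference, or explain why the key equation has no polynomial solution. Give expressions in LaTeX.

Ratio r(k) = (k + 4)/(k + 8).
Factor: A=k + 4; B=k + 8; C=1.
Set up (k + 4)·f(k+1) − (k + 7)·f(k) − (1) = 0.
Degrees (1,1,0) ⇒ d ≤ 3.
Solving with deg f ≤ 3: f(k) = k*(k**2 + 15*k + 74)/360.
So s_k = (B(k−1)f/C)·t_k = (k*(k + 7)*(k**2 + 15*k + 74)/360)·t_k = k*(-k**2 - 15*k - 74)/(40*(k + 4)*(k + 5)*(k + 6)).
Δs = -9/(k**4 + 22*k**3 + 179*k**2 + 638*k + 840), as required.

s_k = \frac{k \left(- k^{2} - 15 k - 74\right)}{40 \left(k + 4\right) \left(k + 5\right) \left(k + 6\right)}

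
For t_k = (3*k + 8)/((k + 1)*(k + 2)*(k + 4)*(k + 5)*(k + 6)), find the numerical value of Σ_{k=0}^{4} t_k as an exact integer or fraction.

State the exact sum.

Compute t_(k+1)/t_k: get (k + 1)*(k + 4)*(3*k + 11)/((k + 3)*(k + 7)*(3*k + 8)).
A = k + 1, B = k + 7, C = k**2 + 17*k/3 + 8.
f must satisfy (k + 1)·f(k+1) − (k + 6)·f(k) = k**2 + 17*k/3 + 8.
From deg A=1, deg B=1, deg C=2: d=5.
Coefficient equations give f(k) = k*(k + 2)*(k + 3)*(k**2 + 10*k + 29)/60.
Get s_k = R·t_k = k*(k**2 + 10*k + 29)/(20*(k**3 + 10*k**2 + 29*k + 20)) with R(k) = B(k−1)f(k)/C(k) = k*(k + 2)*(k + 6)*(k**2 + 10*k + 29)/(20*(3*k + 8)).
Δs = (3*k + 8)/(k**5 + 18*k**4 + 121*k**3 + 372*k**2 + 508*k + 240), as required.
Σ_(k=0)^(4) t_k = s_(5) − s_(0) = 13/270 − (0) = 13/270.

Σ = 13/270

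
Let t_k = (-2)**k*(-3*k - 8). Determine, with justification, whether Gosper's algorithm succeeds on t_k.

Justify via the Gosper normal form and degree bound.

Yes. s_k = (-2)**k*(k + 2).

The ratio is 2*(-3*k - 11)/(3*k + 8).
A = -2, B = 1, C = k + 8/3.
f must satisfy (-2)·f(k+1) − (1)·f(k) = k + 8/3.
deg f ≤ 1 (via 0,0,1).
Solve for f: f(k) = -(k + 2)/3 (degree 1 ≤ 1).
Certificate R = B(k−1)f/C = -(k + 2)/(3*k + 8) gives s_k = (-2)**k*(k + 2).
Δs = (-2)**k*(-3*k - 8), as required.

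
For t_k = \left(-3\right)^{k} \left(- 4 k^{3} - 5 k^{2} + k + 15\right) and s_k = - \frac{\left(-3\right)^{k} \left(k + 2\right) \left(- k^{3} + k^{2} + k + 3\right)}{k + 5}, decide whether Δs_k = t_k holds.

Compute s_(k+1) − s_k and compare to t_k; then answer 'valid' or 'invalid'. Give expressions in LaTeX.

Invalid: residual \frac{\left(-3\right)^{k + 1} \left(- 4 k^{4} - 26 k^{3} - 23 k^{2} + 21 k + 78\right)}{k^{2} + 11 k + 30} ≠ 0.

s_(k+1) = 3*(-3)**k*(k + 3)*(k - (k + 1)**3 + (k + 1)**2 + 4)/(k + 6)
s_(k+1) − s_k = (-3)**k*(-4*k**5 - 37*k**4 - 96*k**3 - 55*k**2 + 132*k + 216)/(k**2 + 11*k + 30)
(s_(k+1) − s_k) − t_k = (-3)**(k + 1)*(-4*k**4 - 26*k**3 - 23*k**2 + 21*k + 78)/(k**2 + 11*k + 30)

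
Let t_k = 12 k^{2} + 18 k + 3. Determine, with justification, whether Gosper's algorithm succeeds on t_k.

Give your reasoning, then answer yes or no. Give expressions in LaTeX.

Compute t_(k+1)/t_k: get (4*k**2 + 14*k + 11)/(4*k**2 + 6*k + 1).
A = 1, B = 1, C = k**2 + 3*k/2 + 1/4.
f must satisfy (1)·f(k+1) − (1)·f(k) = k**2 + 3*k/2 + 1/4.
Bound: deg f ≤ 3.
Coefficient equations give f(k) = k*(4*k**2 + 3*k - 4)/12.
Get s_k = R·t_k = k*(4*k**2 + 3*k - 4) with R(k) = B(k−1)f(k)/C(k) = k*(4*k**2 + 3*k - 4)/(3*(4*k**2 + 6*k + 1)).
Check: Δs_k = 12*k**2 + 18*k + 3. ✓

Yes. s_k = k \left(4 k^{2} + 3 k - 4\right).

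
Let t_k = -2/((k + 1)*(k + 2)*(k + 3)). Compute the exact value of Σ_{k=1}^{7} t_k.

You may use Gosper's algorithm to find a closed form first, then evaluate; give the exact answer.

Σ = -7/45

Step 1: r(k) = (k + 1)/(k + 4).
Take A(k)=k + 1, B(k)=k + 4, C(k)=1.
Solve (k + 1)·f(k+1) − (k + 3)·f(k) = 1.
d = 2 from the (1,1,0) case.
Coefficient equations give f(k) = k*(k + 3)/4.
R(k) = B(k−1)·f(k)/C(k) = k*(k + 3)**2/4; s_k = R·t_k = k*(-k - 3)/(2*(k + 1)*(k + 2)).
Check: Δs_k = -2/(k**3 + 6*k**2 + 11*k + 6). ✓
Telescoping: Σ = s_(8) − s_(1) = -22/45 − (-1/3) = -7/45.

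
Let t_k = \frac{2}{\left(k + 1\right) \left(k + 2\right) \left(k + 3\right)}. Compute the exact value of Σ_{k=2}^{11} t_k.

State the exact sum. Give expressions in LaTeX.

Σ = 85/1092

r(k) = (k + 1)/(k + 4) after simplifying.
So A=k + 1 and B=k + 4, with C=1.
f must satisfy (k + 1)·f(k+1) − (k + 3)·f(k) = 1.
deg f ≤ 2 (via 1,1,0).
A polynomial solution: f(k) = k*(k + 3)/4.
R(k) = B(k−1)·f(k)/C(k) = k*(k + 3)**2/4; s_k = R·t_k = k*(k + 3)/(2*(k + 1)*(k + 2)).
Check: Δs_k = 2/(k**3 + 6*k**2 + 11*k + 6). ✓
Σ_(k=2)^(11) t_k = s_(12) − s_(2) = 45/91 − (5/12) = 85/1092.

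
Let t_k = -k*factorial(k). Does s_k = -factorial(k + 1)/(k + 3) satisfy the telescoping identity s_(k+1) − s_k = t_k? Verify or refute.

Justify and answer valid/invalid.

s_(k+1) = -factorial(k + 2)/(k + 4)
s_(k+1) − s_k = -(k**2 + 4*k + 2)*factorial(k + 1)/((k + 3)*(k + 4))
(s_(k+1) − s_k) − t_k = 2*(k**2 + 3*k - 1)*factorial(k)/((k + 3)*(k + 4))

Invalid: residual 2*(k**2 + 3*k - 1)*factorial(k)/((k + 3)*(k + 4)) ≠ 0.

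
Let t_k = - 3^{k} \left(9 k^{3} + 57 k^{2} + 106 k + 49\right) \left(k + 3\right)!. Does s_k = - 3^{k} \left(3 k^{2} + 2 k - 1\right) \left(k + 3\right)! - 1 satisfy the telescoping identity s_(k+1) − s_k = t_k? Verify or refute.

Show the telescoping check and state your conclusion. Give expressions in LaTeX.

Valid: the claim telescopes to t_k.

s_(k+1) = -3**(k + 1)*(2*k + 3*(k + 1)**2 + 1)*factorial(k + 4) - 1
s_(k+1) − s_k = -3**k*(9*k**3 + 57*k**2 + 106*k + 49)*factorial(k + 3)
(s_(k+1) − s_k) − t_k = 0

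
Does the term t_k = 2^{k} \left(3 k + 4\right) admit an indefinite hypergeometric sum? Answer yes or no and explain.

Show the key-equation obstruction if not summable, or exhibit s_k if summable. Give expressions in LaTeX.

Yes. s_k = 2^{k} \left(3 k - 2\right).

The ratio is 2*(3*k + 7)/(3*k + 4).
A = 2, B = 1, C = k + 4/3.
Key eq: (2)·f(k+1) = (1)·f(k) + (k + 4/3).
deg f ≤ 1 (via 0,0,1).
Solving with deg f ≤ 1: f(k) = (3*k - 2)/3.
Get s_k = R·t_k = 2**k*(3*k - 2) with R(k) = B(k−1)f(k)/C(k) = (3*k - 2)/(3*k + 4).
Check: Δs_k = 2**k*(3*k + 4). ✓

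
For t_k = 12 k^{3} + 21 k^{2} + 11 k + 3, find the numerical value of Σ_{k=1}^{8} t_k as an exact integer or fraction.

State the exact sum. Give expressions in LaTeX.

Compute t_(k+1)/t_k: get (12*k**3 + 57*k**2 + 89*k + 47)/(12*k**3 + 21*k**2 + 11*k + 3).
So A=1 and B=1, with C=k**3 + 7*k**2/4 + 11*k/12 + 1/4.
f must satisfy (1)·f(k+1) − (1)·f(k) = k**3 + 7*k**2/4 + 11*k/12 + 1/4.
deg f ≤ 4 (via 0,0,3).
Match coefficients ⇒ f(k) = k*(3*k**3 + k**2 - 2*k + 1)/12.
Then R = B(k−1)f/C = k*(3*k**3 + k**2 - 2*k + 1)/(12*k**3 + 21*k**2 + 11*k + 3), so s_k = R(k)·t_k = k*(3*k**3 + k**2 - 2*k + 1).
Verify: 12*k**3 + 21*k**2 + 11*k + 3 matches t_k.
Sum = s_(9) − s_(1); s_(9) = 20259, s_(1) = 3 ⇒ 20256.

Σ = 20256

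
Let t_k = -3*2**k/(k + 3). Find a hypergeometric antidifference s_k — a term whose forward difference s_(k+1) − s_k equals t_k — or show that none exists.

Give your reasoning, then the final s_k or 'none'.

none (Gosper's algorithm certifies no s_k)

Ratio r(k) = 2*(k + 3)/(k + 4).
Normal form (A,B,C) = (2*k + 6, k + 4, 1).
Key eq: (2*k + 6)·f(k+1) = (k + 3)·f(k) + (1).
d = -1 from the (1,1,0) case.
deg f ≤ -1 is impossible — no certificate.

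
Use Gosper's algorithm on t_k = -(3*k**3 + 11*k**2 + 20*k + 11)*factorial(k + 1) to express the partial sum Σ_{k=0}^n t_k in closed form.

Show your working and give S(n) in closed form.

S(n) = -3*n**4*factorial(n) - 17*n**3*factorial(n) - 36*n**2*factorial(n) - 34*n*factorial(n) - 12*factorial(n) + 1

r(k) = (3*k**4 + 26*k**3 + 91*k**2 + 147*k + 90)/(3*k**3 + 11*k**2 + 20*k + 11) after simplifying.
So A=k + 2 and B=1, with C=k**3 + 11*k**2/3 + 20*k/3 + 11/3.
Need (k + 2)·f(k+1) − (1)·f(k) = k**3 + 11*k**2/3 + 20*k/3 + 11/3.
Bound: deg f ≤ 2.
Match coefficients ⇒ f(k) = (3*k**2 + 2*k + 1)/3.
So s_k = (B(k−1)f/C)·t_k = ((3*k**2 + 2*k + 1)/(3*k**3 + 11*k**2 + 20*k + 11))·t_k = -(3*k**2 + 2*k + 1)*factorial(k + 1).
Δs = -(3*k**3 + 11*k**2 + 20*k + 11)*factorial(k + 1), as required.
s_(n+1) = -(3*n**2 + 8*n + 6)*factorial(n + 2) and s_(0) = -1, so S(n) = -3*n**4*factorial(n) - 17*n**3*factorial(n) - 36*n**2*factorial(n) - 34*n*factorial(n) - 12*factorial(n) + 1.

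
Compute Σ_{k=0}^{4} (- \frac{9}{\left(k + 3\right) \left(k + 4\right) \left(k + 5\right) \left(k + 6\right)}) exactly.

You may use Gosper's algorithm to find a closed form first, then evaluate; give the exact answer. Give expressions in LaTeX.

Σ = -11/240

The ratio is (k + 3)/(k + 7).
Gosper form: A/B · C(k+1)/C(k) with A=k + 3, B=k + 7, C=1.
Need (k + 3)·f(k+1) − (k + 6)·f(k) = 1.
deg f ≤ 3 (via 1,1,0).
Match coefficients ⇒ f(k) = k*(k**2 + 12*k + 47)/180.
R(k) = B(k−1)·f(k)/C(k) = k*(k + 6)*(k**2 + 12*k + 47)/180; s_k = R·t_k = k*(-k**2 - 12*k - 47)/(20*(k + 3)*(k + 4)*(k + 5)).
Δs = -9/(k**4 + 18*k**3 + 119*k**2 + 342*k + 360), as required.
Σ_(k=0)^(4) t_k = s_(5) − s_(0) = -11/240 − (0) = -11/240.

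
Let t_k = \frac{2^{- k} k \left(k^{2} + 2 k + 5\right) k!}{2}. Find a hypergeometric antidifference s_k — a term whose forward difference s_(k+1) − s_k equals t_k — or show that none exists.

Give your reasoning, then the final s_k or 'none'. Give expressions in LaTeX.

s_k = 2^{- k} \left(k^{2} + k + 2\right) k!

Step 1: r(k) = (k + 1)**2*(2*k + (k + 1)**2 + 7)/(2*k*(k**2 + 2*k + 5)).
So A=k/2 + 1/2 and B=1, with C=k**3 + 2*k**2 + 5*k.
f must satisfy (k/2 + 1/2)·f(k+1) − (1)·f(k) = k**3 + 2*k**2 + 5*k.
From deg A=1, deg B=0, deg C=3: d=2.
Solving with deg f ≤ 2: f(k) = 2*(k**2 + k + 2).
Then R = B(k−1)f/C = 2*(k**2 + k + 2)/(k*(k**2 + 2*k + 5)), so s_k = R(k)·t_k = (k**2 + k + 2)*factorial(k)/2**k.
s_(k+1) − s_k = k*(k**2 + 2*k + 5)*factorial(k)/(2*2**k) = t_k.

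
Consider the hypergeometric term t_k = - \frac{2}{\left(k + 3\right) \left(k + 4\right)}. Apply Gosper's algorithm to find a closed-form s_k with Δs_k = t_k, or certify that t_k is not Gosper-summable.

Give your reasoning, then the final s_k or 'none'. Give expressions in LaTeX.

s_k = - \frac{2 k}{3 k + 9}

Ratio r(k) = (k + 3)/(k + 5).
Take A(k)=k + 3, B(k)=k + 5, C(k)=1.
Need (k + 3)·f(k+1) − (k + 4)·f(k) = 1.
d = 1 from the (1,1,0) case.
Solve for f: f(k) = k/3 (degree 1 ≤ 1).
R(k) = B(k−1)·f(k)/C(k) = k*(k + 4)/3; s_k = R·t_k = -2*k/(3*k + 9).
Check: Δs_k = -2/(k**2 + 7*k + 12). ✓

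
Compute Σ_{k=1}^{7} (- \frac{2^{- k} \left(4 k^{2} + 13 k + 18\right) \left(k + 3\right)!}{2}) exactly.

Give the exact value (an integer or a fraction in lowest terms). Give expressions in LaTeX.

Σ = -5145465

t_(k+1)/t_k = (k + 4)*(13*k + 4*(k + 1)**2 + 31)/(2*(4*k**2 + 13*k + 18)).
Take A(k)=k/2 + 2, B(k)=1, C(k)=k**2 + 13*k/4 + 9/2.
Key eq: (k/2 + 2)·f(k+1) = (1)·f(k) + (k**2 + 13*k/4 + 9/2).
Degrees (1,0,2) ⇒ d ≤ 1.
Solving with deg f ≤ 1: f(k) = (4*k + 1)/2.
Then R = B(k−1)f/C = 2*(4*k + 1)/(4*k**2 + 13*k + 18), so s_k = R(k)·t_k = -(4*k + 1)*factorial(k + 3)/2**k.
Check: Δs_k = -(4*k**2 + 13*k + 18)*factorial(k + 3)/(2*2**k). ✓
Sum = s_(8) − s_(1); s_(8) = -5145525, s_(1) = -60 ⇒ -5145465.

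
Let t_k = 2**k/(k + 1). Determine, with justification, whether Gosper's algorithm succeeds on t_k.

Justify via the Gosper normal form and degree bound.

Compute t_(k+1)/t_k: get 2*(k + 1)/(k + 2).
Normal form (A,B,C) = (2*k + 2, k + 2, 1).
Need (2*k + 2)·f(k+1) − (k + 1)·f(k) = 1.
deg f ≤ -1 (via 1,1,0).
Bound -1 < 0, so the key equation has no polynomial solution.

No. Not Gosper-summable.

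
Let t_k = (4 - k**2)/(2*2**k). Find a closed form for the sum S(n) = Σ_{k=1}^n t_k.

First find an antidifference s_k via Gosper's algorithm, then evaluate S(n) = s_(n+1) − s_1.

S(n) = 2**(-n - 1)*(-2**(n + 1) + n**2 + 4*n + 2)

Ratio r(k) = ((k + 1)**2 - 4)/(2*(k**2 - 4)).
Normal form (A,B,C) = (1/2, 1, k**2 - 4).
Solve (1/2)·f(k+1) − (1)·f(k) = k**2 - 4.
Bound: deg f ≤ 2.
A polynomial solution: f(k) = -2*(k**2 + 2*k - 1).
Get s_k = R·t_k = (k**2 + 2*k - 1)/2**k with R(k) = B(k−1)f(k)/C(k) = -2*(k**2 + 2*k - 1)/((k - 2)*(k + 2)).
Δs = (4 - k**2)/(2*2**k), as required.
Evaluate: s_(n+1) = 2**(-n - 1)*(n**2 + 4*n + 2); subtract s_(1) = 1 ⇒ S(n) = 2**(-n - 1)*(-2**(n + 1) + n**2 + 4*n + 2).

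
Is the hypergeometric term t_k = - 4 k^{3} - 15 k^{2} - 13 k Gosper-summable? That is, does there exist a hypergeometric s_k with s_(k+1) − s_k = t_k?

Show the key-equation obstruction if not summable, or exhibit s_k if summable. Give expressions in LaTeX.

Ratio r(k) = (4*k**3 + 27*k**2 + 55*k + 32)/(k*(4*k**2 + 15*k + 13)).
Factor: A=1; B=1; C=k**3 + 15*k**2/4 + 13*k/4.
Set up (1)·f(k+1) − (1)·f(k) − (k**3 + 15*k**2/4 + 13*k/4) = 0.
deg f ≤ 4 (via 0,0,3).
A polynomial solution: f(k) = k*(k - 1)*(k + 2)**2/4.
R(k) = B(k−1)·f(k)/C(k) = (k - 1)*(k + 2)**2/(4*k**2 + 15*k + 13); s_k = R·t_k = k*(-k**3 - 3*k**2 + 4).
s_(k+1) − s_k = k*(-4*k**2 - 15*k - 13) = t_k.

Yes. s_k = k \left(- k^{3} - 3 k^{2} + 4\right).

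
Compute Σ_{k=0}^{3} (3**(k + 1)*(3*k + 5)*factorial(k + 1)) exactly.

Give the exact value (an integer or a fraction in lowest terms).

Σ = 29157

t_(k+1)/t_k = 3*(k + 2)*(3*k + 8)/(3*k + 5).
A = 3*k + 6, B = 1, C = k + 5/3.
Solve (3*k + 6)·f(k+1) − (1)·f(k) = k + 5/3.
Bound: deg f ≤ 0.
Match coefficients ⇒ f(k) = 1/3.
Then R = B(k−1)f/C = 1/(3*k + 5), so s_k = R(k)·t_k = 3**(k + 1)*factorial(k + 1).
Verify: 3**(k + 1)*(3*k + 5)*factorial(k + 1) matches t_k.
Evaluate s at k=4 and k=0: 29160 and 3; difference 29157.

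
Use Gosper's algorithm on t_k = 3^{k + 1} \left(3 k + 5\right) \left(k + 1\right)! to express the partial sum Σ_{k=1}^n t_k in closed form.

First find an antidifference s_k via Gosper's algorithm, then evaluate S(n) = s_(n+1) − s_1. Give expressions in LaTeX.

S(n) = 9 \cdot 3^{n} \left(n + 2\right)! - 18

Compute t_(k+1)/t_k: get 3*(k + 2)*(3*k + 8)/(3*k + 5).
Take A(k)=3*k + 6, B(k)=1, C(k)=k + 5/3.
Set up (3*k + 6)·f(k+1) − (1)·f(k) − (k + 5/3) = 0.
From deg A=1, deg B=0, deg C=1: d=0.
A polynomial solution: f(k) = 1/3.
So s_k = (B(k−1)f/C)·t_k = (1/(3*k + 5))·t_k = 3**(k + 1)*factorial(k + 1).
Δs = 3**(k + 1)*(3*k + 5)*factorial(k + 1), as required.
Telescope: S(n) = s_(n+1) − s_(1) = 3**(n + 2)*factorial(n + 2) − (18) = 9*3**n*factorial(n + 2) - 18.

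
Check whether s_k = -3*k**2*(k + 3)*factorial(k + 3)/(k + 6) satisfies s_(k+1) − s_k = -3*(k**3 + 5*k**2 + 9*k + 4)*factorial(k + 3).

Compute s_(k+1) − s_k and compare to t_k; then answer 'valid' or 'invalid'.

s_(k+1) = -3*(k + 1)**2*(k + 4)*factorial(k + 4)/(k + 7)
s_(k+1) − s_k = -3*(k**5 + 15*k**4 + 83*k**3 + 217*k**2 + 256*k + 96)*factorial(k + 3)/((k + 6)*(k + 7))
(s_(k+1) − s_k) − t_k = 9*(k**2 + 4*k + 6)*(k**2 + 7*k + 4)*factorial(k + 3)/((k + 6)*(k + 7))

Invalid: residual 9*(k**2 + 4*k + 6)*(k**2 + 7*k + 4)*factorial(k + 3)/((k + 6)*(k + 7)) ≠ 0.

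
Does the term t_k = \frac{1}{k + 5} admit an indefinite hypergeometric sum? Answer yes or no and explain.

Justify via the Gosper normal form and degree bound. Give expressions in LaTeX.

No. Not Gosper-summable.

r(k) = (k + 5)/(k + 6) after simplifying.
Gosper form: A/B · C(k+1)/C(k) with A=k + 5, B=k + 6, C=1.
Set up (k + 5)·f(k+1) − (k + 5)·f(k) − (1) = 0.
From deg A=1, deg B=1, deg C=0: d=0.
Generic f = c0 gives residual -1; -1 = 0 cannot hold, so t_k is not Gosper-summable.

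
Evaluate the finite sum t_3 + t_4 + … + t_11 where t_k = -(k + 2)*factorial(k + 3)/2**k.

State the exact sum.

Σ = -638512695

Ratio r(k) = (k + 3)*(k + 4)/(2*(k + 2)).
Normal form (A,B,C) = (k/2 + 2, 1, k + 2).
Set up (k/2 + 2)·f(k+1) − (1)·f(k) − (k + 2) = 0.
From deg A=1, deg B=0, deg C=1: d=0.
Coefficient equations give f(k) = 2.
Then R = B(k−1)f/C = 2/(k + 2), so s_k = R(k)·t_k = -2**(1 - k)*factorial(k + 3).
Verify: -(k + 2)*factorial(k + 3)/2**k matches t_k.
Sum = s_(12) − s_(3); s_(12) = -638512875, s_(3) = -180 ⇒ -638512695.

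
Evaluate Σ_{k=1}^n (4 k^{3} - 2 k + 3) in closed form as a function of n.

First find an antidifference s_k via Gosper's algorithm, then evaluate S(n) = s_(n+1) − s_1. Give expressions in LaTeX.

Ratio r(k) = (-2*k + 4*(k + 1)**3 + 1)/(4*k**3 - 2*k + 3).
So A=1 and B=1, with C=k**3 - k/2 + 3/4.
Need (1)·f(k+1) − (1)·f(k) = k**3 - k/2 + 3/4.
Bound: deg f ≤ 4.
A polynomial solution: f(k) = k*(k**3 - 2*k**2 + 4)/4.
Get s_k = R·t_k = k*(k**3 - 2*k**2 + 4) with R(k) = B(k−1)f(k)/C(k) = k*(k**3 - 2*k**2 + 4)/(4*k**3 - 2*k + 3).
Check: Δs_k = 4*k**3 - 2*k + 3. ✓
Evaluate: s_(n+1) = n**4 + 2*n**3 + 2*n + 3; subtract s_(1) = 3 ⇒ S(n) = n*(n**3 + 2*n**2 + 2).

S(n) = n \left(n^{3} + 2 n^{2} + 2\right)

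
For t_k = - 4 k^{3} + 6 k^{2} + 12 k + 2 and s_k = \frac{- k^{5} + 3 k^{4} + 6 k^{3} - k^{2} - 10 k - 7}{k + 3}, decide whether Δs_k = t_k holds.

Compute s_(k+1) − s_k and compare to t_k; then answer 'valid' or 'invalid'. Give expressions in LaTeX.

Invalid: residual \frac{2 \left(3 k^{4} + 10 k^{3} - 28 k^{2} - 41 k - 13\right)}{k^{2} + 7 k + 12} ≠ 0.

s_(k+1) = (-k**5 - 2*k**4 + 8*k**3 + 25*k**2 + 13*k - 10)/(k + 4)
s_(k+1) − s_k = 2*(-2*k**5 - 8*k**4 + 13*k**3 + 51*k**2 + 38*k - 1)/(k**2 + 7*k + 12)
(s_(k+1) − s_k) − t_k = 2*(3*k**4 + 10*k**3 - 28*k**2 - 41*k - 13)/(k**2 + 7*k + 12)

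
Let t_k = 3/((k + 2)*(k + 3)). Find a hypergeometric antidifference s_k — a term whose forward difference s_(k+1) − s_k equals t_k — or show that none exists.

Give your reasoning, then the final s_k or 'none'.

t_(k+1)/t_k = (k + 2)/(k + 4).
Gosper form: A/B · C(k+1)/C(k) with A=k + 2, B=k + 4, C=1.
Need (k + 2)·f(k+1) − (k + 3)·f(k) = 1.
From deg A=1, deg B=1, deg C=0: d=1.
A polynomial solution: f(k) = k/2.
Get s_k = R·t_k = 3*k/(2*(k + 2)) with R(k) = B(k−1)f(k)/C(k) = k*(k + 3)/2.
s_(k+1) − s_k = 3/(k**2 + 5*k + 6) = t_k.

s_k = 3*k/(2*(k + 2))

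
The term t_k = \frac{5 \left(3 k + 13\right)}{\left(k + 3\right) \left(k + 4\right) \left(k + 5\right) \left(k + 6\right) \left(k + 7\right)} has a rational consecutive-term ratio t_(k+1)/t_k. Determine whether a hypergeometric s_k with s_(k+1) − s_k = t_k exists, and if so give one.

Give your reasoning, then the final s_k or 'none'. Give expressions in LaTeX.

Compute t_(k+1)/t_k: get (k + 3)*(3*k + 16)/((k + 8)*(3*k + 13)).
A = k + 3, B = k + 8, C = k + 13/3.
Set up (k + 3)·f(k+1) − (k + 7)·f(k) − (k + 13/3) = 0.
d = 4 from the (1,1,1) case.
A polynomial solution: f(k) = k*(k + 4)*(k**2 + 14*k + 63)/270.
Get s_k = R·t_k = k*(k**2 + 14*k + 63)/(18*(k**3 + 14*k**2 + 63*k + 90)) with R(k) = B(k−1)f(k)/C(k) = k*(k + 4)*(k + 7)*(k**2 + 14*k + 63)/(90*(3*k + 13)).
Verify: 5*(3*k + 13)/(k**5 + 25*k**4 + 245*k**3 + 1175*k**2 + 2754*k + 2520) matches t_k.

s_k = \frac{k \left(k^{2} + 14 k + 63\right)}{18 \left(k^{3} + 14 k^{2} + 63 k + 90\right)}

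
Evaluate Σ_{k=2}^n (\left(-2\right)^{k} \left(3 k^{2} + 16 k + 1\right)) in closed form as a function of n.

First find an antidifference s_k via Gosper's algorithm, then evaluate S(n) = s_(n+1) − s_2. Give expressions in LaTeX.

S(n) = 2 \left(-2\right)^{n} n^{2} + 12 \left(-2\right)^{n} n + 4 \left(-2\right)^{n} + 36

Ratio r(k) = 2*(-3*k**2 - 22*k - 20)/(3*k**2 + 16*k + 1).
Factor: A=-2; B=1; C=k**2 + 16*k/3 + 1/3.
Need (-2)·f(k+1) − (1)·f(k) = k**2 + 16*k/3 + 1/3.
d = 2 from the (0,0,2) case.
Solving with deg f ≤ 2: f(k) = -(k**2 + 4*k - 3)/3.
Then R = B(k−1)f/C = -(k**2 + 4*k - 3)/(3*k**2 + 16*k + 1), so s_k = R(k)·t_k = (-2)**k*(-k**2 - 4*k + 3).
Δs = (-2)**k*(3*k**2 + 16*k + 1), as required.
Σ_(k=2)^n t_k = s_(n+1) − s_(2) = (2*(-2)**n*(n**2 + 6*n + 2)) − (-36), i.e. 2*(-2)**n*n**2 + 12*(-2)**n*n + 4*(-2)**n + 36.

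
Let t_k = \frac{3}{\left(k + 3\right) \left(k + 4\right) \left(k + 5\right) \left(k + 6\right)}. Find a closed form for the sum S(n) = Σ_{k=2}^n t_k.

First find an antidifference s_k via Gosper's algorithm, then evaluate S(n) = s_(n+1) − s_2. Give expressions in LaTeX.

The ratio is (k + 3)/(k + 7).
Normal form (A,B,C) = (k + 3, k + 7, 1).
Key eq: (k + 3)·f(k+1) = (k + 6)·f(k) + (1).
Bound: deg f ≤ 3.
Match coefficients ⇒ f(k) = k*(k**2 + 12*k + 47)/180.
Get s_k = R·t_k = k*(k**2 + 12*k + 47)/(60*(k + 3)*(k + 4)*(k + 5)) with R(k) = B(k−1)f(k)/C(k) = k*(k + 6)*(k**2 + 12*k + 47)/180.
s_(k+1) − s_k = 3/(k**4 + 18*k**3 + 119*k**2 + 342*k + 360) = t_k.
Σ_(k=2)^n t_k = s_(n+1) − s_(2) = ((n**3 + 15*n**2 + 74*n + 60)/(60*(n**3 + 15*n**2 + 74*n + 120))) − (1/84), i.e. (n**3 + 15*n**2 + 74*n - 90)/(210*(n**3 + 15*n**2 + 74*n + 120)).

S(n) = \frac{n^{3} + 15 n^{2} + 74 n - 90}{210 \left(n^{3} + 15 n^{2} + 74 n + 120\right)}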